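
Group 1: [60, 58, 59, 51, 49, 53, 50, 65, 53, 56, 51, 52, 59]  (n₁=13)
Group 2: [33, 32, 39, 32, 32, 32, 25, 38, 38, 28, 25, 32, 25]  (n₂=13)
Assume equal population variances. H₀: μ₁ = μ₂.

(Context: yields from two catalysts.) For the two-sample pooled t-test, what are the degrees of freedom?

degrees of freedom = 24

df = n₁ + n₂ − 2 = 13 + 13 − 2 = 24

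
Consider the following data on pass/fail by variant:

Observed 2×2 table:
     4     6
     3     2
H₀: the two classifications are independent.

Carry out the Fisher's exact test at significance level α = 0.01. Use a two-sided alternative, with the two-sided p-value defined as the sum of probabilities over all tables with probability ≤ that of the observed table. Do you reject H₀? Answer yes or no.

Margins: r₁=10, r₂=5, c₁=7, c₂=8, n=15
p_obs = C(10,4)·C(5,3)/C(15,7); sum pmf over tables with pmf ≤ p_obs
p-value (two-sided) = 0.60839
At α=0.01: p ≥ α → fail to reject H₀

reject H₀: no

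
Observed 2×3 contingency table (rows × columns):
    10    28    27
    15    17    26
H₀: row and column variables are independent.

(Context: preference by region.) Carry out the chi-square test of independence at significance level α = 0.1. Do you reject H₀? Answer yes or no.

reject H₀: no

Row totals [65, 58], col totals [25, 45, 53], n=123
χ² = (10−13.21)²/13.21 + (28−23.78)²/23.78 + (27−28.01)²/28.01 + (15−11.79)²/11.79 + (17−21.22)²/21.22 + (26−24.99)²/24.99 = 3.3201
df = 2
p-value (upper-tail) = 0.19013
At α=0.1: p ≥ α → fail to reject H₀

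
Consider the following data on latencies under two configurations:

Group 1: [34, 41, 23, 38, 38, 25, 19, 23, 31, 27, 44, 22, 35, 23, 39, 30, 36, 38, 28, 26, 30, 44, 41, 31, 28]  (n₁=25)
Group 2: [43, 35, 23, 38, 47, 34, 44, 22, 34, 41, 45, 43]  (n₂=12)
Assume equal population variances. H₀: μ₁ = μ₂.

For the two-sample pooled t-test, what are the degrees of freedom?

df = n₁ + n₂ − 2 = 25 + 12 − 2 = 35

degrees of freedom = 35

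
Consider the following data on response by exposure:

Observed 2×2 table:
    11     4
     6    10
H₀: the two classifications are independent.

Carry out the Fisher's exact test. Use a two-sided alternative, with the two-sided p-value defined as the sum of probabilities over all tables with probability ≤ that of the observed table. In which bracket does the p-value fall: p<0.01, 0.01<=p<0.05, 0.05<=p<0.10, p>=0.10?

Margins: r₁=15, r₂=16, c₁=17, c₂=14, n=31
p_obs = C(15,11)·C(16,6)/C(31,17); sum pmf over tables with pmf ≤ p_obs
p-value (two-sided) = 0.07317
→ bracket: 0.05<=p<0.10

p-value bracket: 0.05<=p<0.10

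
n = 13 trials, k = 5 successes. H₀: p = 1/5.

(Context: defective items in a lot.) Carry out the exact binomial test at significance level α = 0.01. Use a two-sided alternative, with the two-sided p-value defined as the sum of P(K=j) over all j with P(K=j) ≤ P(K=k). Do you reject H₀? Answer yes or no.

Exact binomial: n=13, k=5, p₀=1/5=0.2000
P(X=j) = C(n,j)·p₀^j·(1−p₀)^(n−j); p = Σ P(X=j) over j with P(X=j) ≤ P(X=5)
p-value (two-sided) = 0.15411
At α=0.01: p ≥ α → fail to reject H₀

reject H₀: no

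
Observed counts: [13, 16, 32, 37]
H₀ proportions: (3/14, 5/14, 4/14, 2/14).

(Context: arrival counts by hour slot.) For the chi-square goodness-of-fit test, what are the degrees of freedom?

df = k − 1 = 4 − 1 = 3

degrees of freedom = 3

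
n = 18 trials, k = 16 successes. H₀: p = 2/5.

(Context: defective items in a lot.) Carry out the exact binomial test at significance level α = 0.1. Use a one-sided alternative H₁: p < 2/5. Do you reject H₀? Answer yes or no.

Exact binomial: n=18, k=16, p₀=2/5=0.4000
P(X≤16) from Σ C(n,i)·p₀^i·(1−p₀)^(n−i)
p-value (one-sided, H₁ less) = 1.00000
At α=0.1: p ≥ α → fail to reject H₀

reject H₀: no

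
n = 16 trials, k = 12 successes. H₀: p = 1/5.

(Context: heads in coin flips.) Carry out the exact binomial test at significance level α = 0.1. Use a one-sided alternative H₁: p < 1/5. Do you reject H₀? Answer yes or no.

Exact binomial: n=16, k=12, p₀=1/5=0.2000
P(X≤12) from Σ C(n,i)·p₀^i·(1−p₀)^(n−i)
p-value (one-sided, H₁ less) = 1.00000
At α=0.1: p ≥ α → fail to reject H₀

reject H₀: no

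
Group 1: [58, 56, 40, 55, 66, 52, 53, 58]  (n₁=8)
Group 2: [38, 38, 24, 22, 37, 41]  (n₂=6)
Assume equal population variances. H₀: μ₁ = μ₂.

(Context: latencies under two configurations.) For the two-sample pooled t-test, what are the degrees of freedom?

df = n₁ + n₂ − 2 = 8 + 6 − 2 = 12

degrees of freedom = 12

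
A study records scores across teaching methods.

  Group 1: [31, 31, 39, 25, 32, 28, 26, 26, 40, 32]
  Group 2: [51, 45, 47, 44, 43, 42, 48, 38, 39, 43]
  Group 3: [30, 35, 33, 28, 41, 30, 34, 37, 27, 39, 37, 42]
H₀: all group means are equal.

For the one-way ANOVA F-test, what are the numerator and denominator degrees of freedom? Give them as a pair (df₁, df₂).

k = 3 groups, N = 32 total
df = (k−1, N−k) = (3−1, 32−3) = (2, 29)

degrees of freedom = [2, 29]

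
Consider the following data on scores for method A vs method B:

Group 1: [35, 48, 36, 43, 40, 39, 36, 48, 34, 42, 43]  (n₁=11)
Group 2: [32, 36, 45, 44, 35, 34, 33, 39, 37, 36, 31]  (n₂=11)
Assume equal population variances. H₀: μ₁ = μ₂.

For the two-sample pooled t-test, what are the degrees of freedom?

df = n₁ + n₂ − 2 = 11 + 11 − 2 = 20

degrees of freedom = 20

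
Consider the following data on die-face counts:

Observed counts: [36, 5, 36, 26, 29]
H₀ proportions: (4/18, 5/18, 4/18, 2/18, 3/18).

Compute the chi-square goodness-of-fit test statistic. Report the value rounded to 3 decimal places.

test statistic = 41.364

n = 132; E_i = n·p_i = [29.33, 36.67, 29.33, 14.67, 22.00]
χ² = (36−29.33)²/29.33 + (5−36.67)²/36.67 + (36−29.33)²/29.33 + (26−14.67)²/14.67 + (29−22.00)²/22.00 = 41.3636
df = 4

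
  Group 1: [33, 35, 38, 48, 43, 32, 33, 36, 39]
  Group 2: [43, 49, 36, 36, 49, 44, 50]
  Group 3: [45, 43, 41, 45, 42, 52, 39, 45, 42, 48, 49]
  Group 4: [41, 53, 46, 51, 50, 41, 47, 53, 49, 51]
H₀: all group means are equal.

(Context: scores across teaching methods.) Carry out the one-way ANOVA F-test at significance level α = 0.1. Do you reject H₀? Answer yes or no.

Group means [37.44, 43.86, 44.64, 48.20], grand mean 43.703
SSB = Σnᵢ(x̄ᵢ−x̄)² = 564.505; SSW = ΣΣ(x−x̄ᵢ)² = 759.225
MSB = 564.505/3 = 188.1683; MSW = 759.225/33 = 23.0068
F = MSB/MSW = 8.1788
df = (3, 33)
p-value (upper-tail) = 0.00033
At α=0.1: p < α → reject H₀

reject H₀: yes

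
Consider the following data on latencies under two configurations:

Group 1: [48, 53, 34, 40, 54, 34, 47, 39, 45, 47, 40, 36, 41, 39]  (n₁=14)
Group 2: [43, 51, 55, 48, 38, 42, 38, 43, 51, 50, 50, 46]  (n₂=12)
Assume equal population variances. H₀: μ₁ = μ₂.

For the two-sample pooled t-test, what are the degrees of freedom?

df = n₁ + n₂ − 2 = 14 + 12 − 2 = 24

degrees of freedom = 24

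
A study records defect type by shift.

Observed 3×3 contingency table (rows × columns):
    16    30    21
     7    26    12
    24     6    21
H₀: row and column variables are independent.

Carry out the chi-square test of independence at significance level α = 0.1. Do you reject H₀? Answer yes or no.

reject H₀: yes

Row totals [67, 45, 51], col totals [47, 62, 54], n=163
χ² = (16−19.32)²/19.32 + (30−25.48)²/25.48 + (21−22.20)²/22.20 + (7−12.98)²/12.98 + (26−17.12)²/17.12 + (12−14.91)²/14.91 + (24−14.71)²/14.71 + (6−19.40)²/19.40 + (21−16.90)²/16.90 = 25.4903
df = 4
p-value (upper-tail) = 0.00004
At α=0.1: p < α → reject H₀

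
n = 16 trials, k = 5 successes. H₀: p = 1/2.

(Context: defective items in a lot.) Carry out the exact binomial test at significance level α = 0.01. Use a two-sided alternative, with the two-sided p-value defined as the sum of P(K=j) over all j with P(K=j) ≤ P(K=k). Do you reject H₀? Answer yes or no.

Exact binomial: n=16, k=5, p₀=1/2=0.5000
P(X=j) = C(n,j)·p₀^j·(1−p₀)^(n−j); p = Σ P(X=j) over j with P(X=j) ≤ P(X=5)
p-value (two-sided) = 0.21011
At α=0.01: p ≥ α → fail to reject H₀

reject H₀: no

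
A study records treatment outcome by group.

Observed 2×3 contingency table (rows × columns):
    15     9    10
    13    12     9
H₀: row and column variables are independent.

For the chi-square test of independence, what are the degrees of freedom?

df = (r−1)(c−1) = (2−1)·(3−1) = 2

degrees of freedom = 2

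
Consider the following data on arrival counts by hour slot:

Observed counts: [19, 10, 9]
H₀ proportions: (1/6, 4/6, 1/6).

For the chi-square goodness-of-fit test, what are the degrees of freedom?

df = k − 1 = 3 − 1 = 2

degrees of freedom = 2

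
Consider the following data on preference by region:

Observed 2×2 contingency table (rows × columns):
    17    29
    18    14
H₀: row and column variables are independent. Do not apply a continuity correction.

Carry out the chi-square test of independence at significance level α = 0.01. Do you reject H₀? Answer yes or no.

reject H₀: no

Row totals [46, 32], col totals [35, 43], n=78
χ² = (17−20.64)²/20.64 + (29−25.36)²/25.36 + (18−14.36)²/14.36 + (14−17.64)²/17.64 = 2.8398
df = 1
p-value (upper-tail) = 0.09196
At α=0.01: p ≥ α → fail to reject H₀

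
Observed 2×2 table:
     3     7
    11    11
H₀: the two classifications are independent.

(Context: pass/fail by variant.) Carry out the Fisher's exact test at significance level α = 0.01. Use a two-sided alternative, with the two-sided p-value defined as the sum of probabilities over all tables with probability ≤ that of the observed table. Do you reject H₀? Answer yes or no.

Margins: r₁=10, r₂=22, c₁=14, c₂=18, n=32
p_obs = C(10,3)·C(22,11)/C(32,14); sum pmf over tables with pmf ≤ p_obs
p-value (two-sided) = 0.44606
At α=0.01: p ≥ α → fail to reject H₀

reject H₀: no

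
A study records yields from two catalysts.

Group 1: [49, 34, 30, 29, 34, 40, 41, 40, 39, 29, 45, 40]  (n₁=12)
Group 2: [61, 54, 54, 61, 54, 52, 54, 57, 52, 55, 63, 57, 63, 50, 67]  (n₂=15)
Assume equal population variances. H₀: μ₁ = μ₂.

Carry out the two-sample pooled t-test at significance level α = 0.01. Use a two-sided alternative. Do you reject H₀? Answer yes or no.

x̄₁=37.500, s₁=6.375, n₁=12
x̄₂=56.933, s₂=4.949, n₂=15
s_p² = [11·6.375² + 14·4.949²]/25 = 31.5973
SE = √(s_p²·(1/12+1/15)) = 2.1771
t = (37.500−56.933)/2.1771 = -8.9264
df = 25
p-value (two-sided) = 0.00000
At α=0.01: p < α → reject H₀

reject H₀: yes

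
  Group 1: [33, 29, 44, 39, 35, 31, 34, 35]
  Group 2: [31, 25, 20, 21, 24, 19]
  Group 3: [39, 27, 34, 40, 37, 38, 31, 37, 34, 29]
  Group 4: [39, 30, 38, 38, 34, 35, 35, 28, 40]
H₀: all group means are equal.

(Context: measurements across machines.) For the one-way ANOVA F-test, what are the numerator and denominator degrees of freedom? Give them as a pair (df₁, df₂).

degrees of freedom = [3, 29]

k = 4 groups, N = 33 total
df = (k−1, N−k) = (4−1, 33−4) = (3, 29)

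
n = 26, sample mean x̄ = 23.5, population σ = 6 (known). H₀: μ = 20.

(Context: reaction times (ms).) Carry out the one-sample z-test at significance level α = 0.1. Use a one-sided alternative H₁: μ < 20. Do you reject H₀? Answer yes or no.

SE = σ/√n = 6/√26 = 1.1767
z = (x̄−μ₀)/SE = (23.5−20)/1.1767 = 2.9744
p-value (one-sided, H₁ less) = 0.99853
At α=0.1: p ≥ α → fail to reject H₀

reject H₀: no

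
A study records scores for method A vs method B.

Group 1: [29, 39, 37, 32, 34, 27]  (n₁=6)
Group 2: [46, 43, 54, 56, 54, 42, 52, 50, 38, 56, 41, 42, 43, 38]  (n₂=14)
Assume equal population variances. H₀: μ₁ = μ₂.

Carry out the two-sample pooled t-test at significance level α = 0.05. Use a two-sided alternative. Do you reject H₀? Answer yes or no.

x̄₁=33.000, s₁=4.604, n₁=6
x̄₂=46.786, s₂=6.647, n₂=14
s_p² = [5·4.604² + 13·6.647²]/18 = 37.7976
SE = √(s_p²·(1/6+1/14)) = 2.9999
t = (33.000−46.786)/2.9999 = -4.5954
df = 18
p-value (two-sided) = 0.00022
At α=0.05: p < α → reject H₀

reject H₀: yes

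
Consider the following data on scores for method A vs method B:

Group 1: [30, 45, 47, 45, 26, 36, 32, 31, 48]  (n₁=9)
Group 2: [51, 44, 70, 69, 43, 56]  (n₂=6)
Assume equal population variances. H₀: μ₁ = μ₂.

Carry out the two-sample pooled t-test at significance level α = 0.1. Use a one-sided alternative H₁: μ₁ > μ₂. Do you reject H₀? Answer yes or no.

reject H₀: no

x̄₁=37.778, s₁=8.482, n₁=9
x̄₂=55.500, s₂=11.845, n₂=6
s_p² = [8·8.482² + 5·11.845²]/13 = 98.2350
SE = √(s_p²·(1/9+1/6)) = 5.2237
t = (37.778−55.500)/5.2237 = -3.3926
df = 13
p-value (one-sided, H₁ greater) = 0.99760
At α=0.1: p ≥ α → fail to reject H₀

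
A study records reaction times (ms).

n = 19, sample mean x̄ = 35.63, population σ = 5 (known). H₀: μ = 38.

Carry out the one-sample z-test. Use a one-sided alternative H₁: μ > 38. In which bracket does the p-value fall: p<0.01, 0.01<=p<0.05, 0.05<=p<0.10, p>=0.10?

p-value bracket: p>=0.10

SE = σ/√n = 5/√19 = 1.1471
z = (x̄−μ₀)/SE = (35.63−38)/1.1471 = -2.0661
p-value (one-sided, H₁ greater) = 0.98059
→ bracket: p>=0.10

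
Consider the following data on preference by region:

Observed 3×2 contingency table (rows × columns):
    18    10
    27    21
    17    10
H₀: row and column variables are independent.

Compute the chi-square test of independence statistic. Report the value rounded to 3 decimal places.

test statistic = 0.594

Row totals [28, 48, 27], col totals [62, 41], n=103
χ² = (18−16.85)²/16.85 + (10−11.15)²/11.15 + (27−28.89)²/28.89 + (21−19.11)²/19.11 + (17−16.25)²/16.25 + (10−10.75)²/10.75 = 0.5937
df = 2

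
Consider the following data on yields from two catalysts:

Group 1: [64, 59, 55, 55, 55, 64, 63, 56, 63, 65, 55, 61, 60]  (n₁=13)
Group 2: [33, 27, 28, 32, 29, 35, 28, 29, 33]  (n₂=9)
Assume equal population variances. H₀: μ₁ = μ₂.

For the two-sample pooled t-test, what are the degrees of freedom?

degrees of freedom = 20

df = n₁ + n₂ − 2 = 13 + 9 − 2 = 20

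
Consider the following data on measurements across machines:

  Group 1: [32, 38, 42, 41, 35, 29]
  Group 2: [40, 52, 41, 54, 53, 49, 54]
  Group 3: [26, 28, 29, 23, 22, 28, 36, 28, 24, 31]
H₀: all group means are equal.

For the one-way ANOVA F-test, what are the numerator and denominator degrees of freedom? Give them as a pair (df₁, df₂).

degrees of freedom = [2, 20]

k = 3 groups, N = 23 total
df = (k−1, N−k) = (3−1, 23−3) = (2, 20)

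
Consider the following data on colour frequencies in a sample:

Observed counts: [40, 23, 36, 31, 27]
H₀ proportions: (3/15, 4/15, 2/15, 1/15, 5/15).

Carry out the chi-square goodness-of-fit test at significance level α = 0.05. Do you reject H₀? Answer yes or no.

n = 157; E_i = n·p_i = [31.40, 41.87, 20.93, 10.47, 52.33]
χ² = (40−31.40)²/31.40 + (23−41.87)²/41.87 + (36−20.93)²/20.93 + (31−10.47)²/10.47 + (27−52.33)²/52.33 = 74.2468
df = 4
p-value (upper-tail) = 0.00000
At α=0.05: p < α → reject H₀

reject H₀: yes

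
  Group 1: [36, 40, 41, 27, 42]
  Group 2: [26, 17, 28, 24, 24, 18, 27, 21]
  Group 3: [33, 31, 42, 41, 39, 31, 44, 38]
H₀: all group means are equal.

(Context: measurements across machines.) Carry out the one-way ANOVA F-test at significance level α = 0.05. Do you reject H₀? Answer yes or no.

reject H₀: yes

Group means [37.20, 23.12, 37.38], grand mean 31.905
SSB = Σnᵢ(x̄ᵢ−x̄)² = 996.260; SSW = ΣΣ(x−x̄ᵢ)² = 449.550
MSB = 996.260/2 = 498.1298; MSW = 449.550/18 = 24.9750
F = MSB/MSW = 19.9451
df = (2, 18)
p-value (upper-tail) = 0.00003
At α=0.05: p < α → reject H₀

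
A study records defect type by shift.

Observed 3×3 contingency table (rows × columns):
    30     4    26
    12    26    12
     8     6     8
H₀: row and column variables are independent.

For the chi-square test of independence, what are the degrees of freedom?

df = (r−1)(c−1) = (3−1)·(3−1) = 4

degrees of freedom = 4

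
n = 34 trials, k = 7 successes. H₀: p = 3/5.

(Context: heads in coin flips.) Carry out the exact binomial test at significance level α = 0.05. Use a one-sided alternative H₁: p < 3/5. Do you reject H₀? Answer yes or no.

reject H₀: yes

Exact binomial: n=34, k=7, p₀=3/5=0.6000
P(X≤7) from Σ C(n,i)·p₀^i·(1−p₀)^(n−i)
p-value (one-sided, H₁ less) = 0.00000
At α=0.05: p < α → reject H₀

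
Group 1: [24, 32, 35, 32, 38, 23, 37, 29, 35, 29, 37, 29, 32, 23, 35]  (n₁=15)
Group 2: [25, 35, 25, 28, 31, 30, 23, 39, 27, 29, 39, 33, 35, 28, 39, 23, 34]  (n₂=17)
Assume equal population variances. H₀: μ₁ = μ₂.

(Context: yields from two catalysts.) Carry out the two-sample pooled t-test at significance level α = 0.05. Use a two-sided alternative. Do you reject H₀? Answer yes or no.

x̄₁=31.333, s₁=5.066, n₁=15
x̄₂=30.765, s₂=5.449, n₂=17
s_p² = [14·5.066² + 16·5.449²]/30 = 27.8131
SE = √(s_p²·(1/15+1/17)) = 1.8682
t = (31.333−30.765)/1.8682 = 0.3044
df = 30
p-value (two-sided) = 0.76295
At α=0.05: p ≥ α → fail to reject H₀

reject H₀: no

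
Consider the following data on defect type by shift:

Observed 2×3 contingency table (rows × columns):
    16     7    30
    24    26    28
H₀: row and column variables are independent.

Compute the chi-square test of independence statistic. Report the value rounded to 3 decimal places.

Row totals [53, 78], col totals [40, 33, 58], n=131
χ² = (16−16.18)²/16.18 + (7−13.35)²/13.35 + (30−23.47)²/23.47 + (24−23.82)²/23.82 + (26−19.65)²/19.65 + (28−34.53)²/34.53 = 8.1336
df = 2

test statistic = 8.134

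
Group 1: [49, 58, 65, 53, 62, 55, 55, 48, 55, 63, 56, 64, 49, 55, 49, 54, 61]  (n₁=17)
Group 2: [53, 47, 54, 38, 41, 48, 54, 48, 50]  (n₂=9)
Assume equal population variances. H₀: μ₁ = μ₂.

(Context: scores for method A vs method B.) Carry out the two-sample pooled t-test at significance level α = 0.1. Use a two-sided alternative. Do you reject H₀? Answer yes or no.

x̄₁=55.941, s₁=5.517, n₁=17
x̄₂=48.111, s₂=5.600, n₂=9
s_p² = [16·5.517² + 8·5.600²]/24 = 30.7429
SE = √(s_p²·(1/17+1/9)) = 2.2857
t = (55.941−48.111)/2.2857 = 3.4257
df = 24
p-value (two-sided) = 0.00221
At α=0.1: p < α → reject H₀

reject H₀: yes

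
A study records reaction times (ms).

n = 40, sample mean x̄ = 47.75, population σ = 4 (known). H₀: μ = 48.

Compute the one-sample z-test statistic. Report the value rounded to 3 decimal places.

SE = σ/√n = 4/√40 = 0.6325
z = (x̄−μ₀)/SE = (47.75−48)/0.6325 = -0.3953

test statistic = -0.395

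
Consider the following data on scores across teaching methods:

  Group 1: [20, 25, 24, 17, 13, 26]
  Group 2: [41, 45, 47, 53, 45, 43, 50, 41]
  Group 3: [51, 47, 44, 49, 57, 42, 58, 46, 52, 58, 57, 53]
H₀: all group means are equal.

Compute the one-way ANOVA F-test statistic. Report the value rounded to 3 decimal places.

test statistic = 71.993

Group means [20.83, 45.62, 51.17], grand mean 42.462
SSB = Σnᵢ(x̄ᵢ−x̄)² = 3796.087; SSW = ΣΣ(x−x̄ᵢ)² = 606.375
MSB = 3796.087/2 = 1898.0433; MSW = 606.375/23 = 26.3641
F = MSB/MSW = 71.9934
df = (2, 23)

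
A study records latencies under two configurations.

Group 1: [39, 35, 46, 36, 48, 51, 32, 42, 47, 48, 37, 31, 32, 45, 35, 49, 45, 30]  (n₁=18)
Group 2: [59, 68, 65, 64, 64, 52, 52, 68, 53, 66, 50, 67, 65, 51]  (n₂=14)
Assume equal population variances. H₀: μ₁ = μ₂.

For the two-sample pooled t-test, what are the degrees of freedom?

degrees of freedom = 30

df = n₁ + n₂ − 2 = 18 + 14 − 2 = 30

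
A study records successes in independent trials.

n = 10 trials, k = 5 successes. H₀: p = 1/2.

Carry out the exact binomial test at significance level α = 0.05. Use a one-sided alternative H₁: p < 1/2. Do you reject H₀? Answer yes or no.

Exact binomial: n=10, k=5, p₀=1/2=0.5000
P(X≤5) from Σ C(n,i)·p₀^i·(1−p₀)^(n−i)
p-value (one-sided, H₁ less) = 0.62305
At α=0.05: p ≥ α → fail to reject H₀

reject H₀: no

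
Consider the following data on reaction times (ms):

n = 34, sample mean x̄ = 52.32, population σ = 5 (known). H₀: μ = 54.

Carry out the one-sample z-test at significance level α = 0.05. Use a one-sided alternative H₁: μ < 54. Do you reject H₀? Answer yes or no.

SE = σ/√n = 5/√34 = 0.8575
z = (x̄−μ₀)/SE = (52.32−54)/0.8575 = -1.9592
p-value (one-sided, H₁ less) = 0.02504
At α=0.05: p < α → reject H₀

reject H₀: yes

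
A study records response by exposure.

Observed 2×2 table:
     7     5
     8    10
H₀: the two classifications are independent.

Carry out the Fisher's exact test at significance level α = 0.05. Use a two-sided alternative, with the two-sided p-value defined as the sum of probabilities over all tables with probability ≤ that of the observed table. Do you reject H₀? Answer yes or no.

reject H₀: no

Margins: r₁=12, r₂=18, c₁=15, c₂=15, n=30
p_obs = C(12,7)·C(18,8)/C(30,15); sum pmf over tables with pmf ≤ p_obs
p-value (two-sided) = 0.71038
At α=0.05: p ≥ α → fail to reject H₀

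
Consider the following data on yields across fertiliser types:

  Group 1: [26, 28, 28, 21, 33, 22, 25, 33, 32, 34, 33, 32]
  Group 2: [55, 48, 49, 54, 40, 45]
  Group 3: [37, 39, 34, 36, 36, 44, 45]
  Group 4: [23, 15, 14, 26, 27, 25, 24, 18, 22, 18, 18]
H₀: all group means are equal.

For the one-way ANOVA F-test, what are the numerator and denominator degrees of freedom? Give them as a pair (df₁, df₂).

k = 4 groups, N = 36 total
df = (k−1, N−k) = (4−1, 36−4) = (3, 32)

degrees of freedom = [3, 32]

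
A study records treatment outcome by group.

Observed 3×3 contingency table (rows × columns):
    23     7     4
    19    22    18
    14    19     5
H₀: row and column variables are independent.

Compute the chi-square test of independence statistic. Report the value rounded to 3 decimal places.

test statistic = 16.144

Row totals [34, 59, 38], col totals [56, 48, 27], n=131
χ² = (23−14.53)²/14.53 + (7−12.46)²/12.46 + (4−7.01)²/7.01 + (19−25.22)²/25.22 + (22−21.62)²/21.62 + (18−12.16)²/12.16 + (14−16.24)²/16.24 + (19−13.92)²/13.92 + (5−7.83)²/7.83 = 16.1436
df = 4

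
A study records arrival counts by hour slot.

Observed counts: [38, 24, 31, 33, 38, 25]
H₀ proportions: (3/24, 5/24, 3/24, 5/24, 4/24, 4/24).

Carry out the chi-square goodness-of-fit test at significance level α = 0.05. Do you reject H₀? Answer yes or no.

reject H₀: yes

n = 189; E_i = n·p_i = [23.62, 39.38, 23.62, 39.38, 31.50, 31.50]
χ² = (38−23.62)²/23.62 + (24−39.38)²/39.38 + (31−23.62)²/23.62 + (33−39.38)²/39.38 + (38−31.50)²/31.50 + (25−31.50)²/31.50 = 20.7672
df = 5
p-value (upper-tail) = 0.00090
At α=0.05: p < α → reject H₀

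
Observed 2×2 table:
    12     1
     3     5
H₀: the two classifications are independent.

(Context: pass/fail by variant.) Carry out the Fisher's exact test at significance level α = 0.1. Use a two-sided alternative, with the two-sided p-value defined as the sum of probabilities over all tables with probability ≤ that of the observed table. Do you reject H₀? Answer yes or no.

Margins: r₁=13, r₂=8, c₁=15, c₂=6, n=21
p_obs = C(13,12)·C(8,3)/C(21,15); sum pmf over tables with pmf ≤ p_obs
p-value (two-sided) = 0.01393
At α=0.1: p < α → reject H₀

reject H₀: yes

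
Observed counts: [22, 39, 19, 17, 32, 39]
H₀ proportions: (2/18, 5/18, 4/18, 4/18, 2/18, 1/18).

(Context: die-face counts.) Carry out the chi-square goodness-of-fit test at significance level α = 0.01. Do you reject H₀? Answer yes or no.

n = 168; E_i = n·p_i = [18.67, 46.67, 37.33, 37.33, 18.67, 9.33]
χ² = (22−18.67)²/18.67 + (39−46.67)²/46.67 + (19−37.33)²/37.33 + (17−37.33)²/37.33 + (32−18.67)²/18.67 + (39−9.33)²/9.33 = 125.7536
df = 5
p-value (upper-tail) = 0.00000
At α=0.01: p < α → reject H₀

reject H₀: yes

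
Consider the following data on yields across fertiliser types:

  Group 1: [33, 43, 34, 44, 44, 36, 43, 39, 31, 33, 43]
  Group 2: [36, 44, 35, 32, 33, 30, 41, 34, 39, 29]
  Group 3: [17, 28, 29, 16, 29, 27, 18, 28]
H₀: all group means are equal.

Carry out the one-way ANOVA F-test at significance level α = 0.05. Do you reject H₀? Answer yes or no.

reject H₀: yes

Group means [38.45, 35.30, 24.00], grand mean 33.379
SSB = Σnᵢ(x̄ᵢ−x̄)² = 1024.000; SSW = ΣΣ(x−x̄ᵢ)² = 712.827
MSB = 1024.000/2 = 512.0002; MSW = 712.827/26 = 27.4164
F = MSB/MSW = 18.6749
df = (2, 26)
p-value (upper-tail) = 0.00001
At α=0.05: p < α → reject H₀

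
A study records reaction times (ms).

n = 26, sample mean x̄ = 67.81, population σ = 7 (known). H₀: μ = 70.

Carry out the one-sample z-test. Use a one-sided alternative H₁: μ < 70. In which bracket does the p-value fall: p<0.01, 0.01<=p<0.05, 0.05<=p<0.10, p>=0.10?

p-value bracket: 0.05<=p<0.10

SE = σ/√n = 7/√26 = 1.3728
z = (x̄−μ₀)/SE = (67.81−70)/1.3728 = -1.5953
p-value (one-sided, H₁ less) = 0.05533
→ bracket: 0.05<=p<0.10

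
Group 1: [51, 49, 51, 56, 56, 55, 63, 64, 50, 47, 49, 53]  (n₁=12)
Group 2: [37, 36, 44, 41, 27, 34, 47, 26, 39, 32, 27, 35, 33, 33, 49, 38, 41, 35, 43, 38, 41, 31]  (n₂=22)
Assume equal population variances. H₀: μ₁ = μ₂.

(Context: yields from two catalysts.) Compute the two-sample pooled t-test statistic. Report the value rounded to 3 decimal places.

x̄₁=53.667, s₁=5.416, n₁=12
x̄₂=36.682, s₂=6.221, n₂=22
s_p² = [11·5.416² + 21·6.221²]/32 = 35.4825
SE = √(s_p²·(1/12+1/22)) = 2.1377
t = (53.667−36.682)/2.1377 = 7.9454
df = 32

test statistic = 7.945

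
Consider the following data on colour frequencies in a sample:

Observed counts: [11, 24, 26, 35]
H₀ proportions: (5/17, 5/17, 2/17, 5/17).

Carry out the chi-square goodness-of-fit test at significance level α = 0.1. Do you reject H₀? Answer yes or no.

n = 96; E_i = n·p_i = [28.24, 28.24, 11.29, 28.24]
χ² = (11−28.24)²/28.24 + (24−28.24)²/28.24 + (26−11.29)²/11.29 + (35−28.24)²/28.24 = 31.9250
df = 3
p-value (upper-tail) = 0.00000
At α=0.1: p < α → reject H₀

reject H₀: yes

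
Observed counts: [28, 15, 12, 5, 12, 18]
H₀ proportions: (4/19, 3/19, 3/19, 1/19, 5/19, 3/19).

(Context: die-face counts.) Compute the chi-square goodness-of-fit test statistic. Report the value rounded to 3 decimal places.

n = 90; E_i = n·p_i = [18.95, 14.21, 14.21, 4.74, 23.68, 14.21]
χ² = (28−18.95)²/18.95 + (15−14.21)²/14.21 + (12−14.21)²/14.21 + (5−4.74)²/4.74 + (12−23.68)²/23.68 + (18−14.21)²/14.21 = 11.5022
df = 5

test statistic = 11.502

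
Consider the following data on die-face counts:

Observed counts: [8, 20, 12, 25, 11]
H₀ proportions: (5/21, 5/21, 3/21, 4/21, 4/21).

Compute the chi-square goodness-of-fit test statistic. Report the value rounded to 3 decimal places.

n = 76; E_i = n·p_i = [18.10, 18.10, 10.86, 14.48, 14.48]
χ² = (8−18.10)²/18.10 + (20−18.10)²/18.10 + (12−10.86)²/10.86 + (25−14.48)²/14.48 + (11−14.48)²/14.48 = 14.4382
df = 4

test statistic = 14.438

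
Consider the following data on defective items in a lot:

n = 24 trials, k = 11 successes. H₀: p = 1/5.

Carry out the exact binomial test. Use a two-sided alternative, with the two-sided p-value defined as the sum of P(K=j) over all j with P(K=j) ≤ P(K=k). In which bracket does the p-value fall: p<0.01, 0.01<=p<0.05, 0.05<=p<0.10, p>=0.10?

Exact binomial: n=24, k=11, p₀=1/5=0.2000
P(X=j) = C(n,j)·p₀^j·(1−p₀)^(n−j); p = Σ P(X=j) over j with P(X=j) ≤ P(X=11)
p-value (two-sided) = 0.00379
→ bracket: p<0.01

p-value bracket: p<0.01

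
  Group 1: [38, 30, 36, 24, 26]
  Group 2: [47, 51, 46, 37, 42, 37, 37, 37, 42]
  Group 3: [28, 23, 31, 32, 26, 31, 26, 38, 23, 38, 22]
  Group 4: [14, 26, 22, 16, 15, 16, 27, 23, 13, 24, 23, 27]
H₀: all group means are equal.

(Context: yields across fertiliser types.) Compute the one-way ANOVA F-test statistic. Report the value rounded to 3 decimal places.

test statistic = 25.742

Group means [30.80, 41.78, 28.91, 20.50], grand mean 29.568
SSB = Σnᵢ(x̄ᵢ−x̄)² = 2340.816; SSW = ΣΣ(x−x̄ᵢ)² = 1000.265
MSB = 2340.816/3 = 780.2721; MSW = 1000.265/33 = 30.3110
F = MSB/MSW = 25.7422
df = (3, 33)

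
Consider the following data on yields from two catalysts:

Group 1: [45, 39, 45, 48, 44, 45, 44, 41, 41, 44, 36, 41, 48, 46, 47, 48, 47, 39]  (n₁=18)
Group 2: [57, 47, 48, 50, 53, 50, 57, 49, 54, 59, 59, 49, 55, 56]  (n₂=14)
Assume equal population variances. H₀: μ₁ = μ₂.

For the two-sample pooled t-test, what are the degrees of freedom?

df = n₁ + n₂ − 2 = 18 + 14 − 2 = 30

degrees of freedom = 30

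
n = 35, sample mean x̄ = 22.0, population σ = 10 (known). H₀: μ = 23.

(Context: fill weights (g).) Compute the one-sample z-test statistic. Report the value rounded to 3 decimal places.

test statistic = -0.592

SE = σ/√n = 10/√35 = 1.6903
z = (x̄−μ₀)/SE = (22.0−23)/1.6903 = -0.5916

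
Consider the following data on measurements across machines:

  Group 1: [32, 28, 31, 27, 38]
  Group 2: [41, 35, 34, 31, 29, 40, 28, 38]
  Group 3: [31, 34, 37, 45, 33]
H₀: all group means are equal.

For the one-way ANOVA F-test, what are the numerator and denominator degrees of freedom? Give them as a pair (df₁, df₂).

k = 3 groups, N = 18 total
df = (k−1, N−k) = (3−1, 18−3) = (2, 15)

degrees of freedom = [2, 15]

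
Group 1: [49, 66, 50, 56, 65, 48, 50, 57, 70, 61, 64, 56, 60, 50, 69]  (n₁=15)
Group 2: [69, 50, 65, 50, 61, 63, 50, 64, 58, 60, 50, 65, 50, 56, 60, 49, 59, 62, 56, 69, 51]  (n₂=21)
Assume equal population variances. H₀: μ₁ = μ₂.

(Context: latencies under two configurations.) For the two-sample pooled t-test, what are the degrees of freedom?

degrees of freedom = 34

df = n₁ + n₂ − 2 = 15 + 21 − 2 = 34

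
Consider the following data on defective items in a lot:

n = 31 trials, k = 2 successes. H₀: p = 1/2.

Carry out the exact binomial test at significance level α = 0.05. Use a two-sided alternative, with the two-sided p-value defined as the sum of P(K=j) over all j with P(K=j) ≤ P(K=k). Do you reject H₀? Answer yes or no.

reject H₀: yes

Exact binomial: n=31, k=2, p₀=1/2=0.5000
P(X=j) = C(n,j)·p₀^j·(1−p₀)^(n−j); p = Σ P(X=j) over j with P(X=j) ≤ P(X=2)
p-value (two-sided) = 0.00000
At α=0.05: p < α → reject H₀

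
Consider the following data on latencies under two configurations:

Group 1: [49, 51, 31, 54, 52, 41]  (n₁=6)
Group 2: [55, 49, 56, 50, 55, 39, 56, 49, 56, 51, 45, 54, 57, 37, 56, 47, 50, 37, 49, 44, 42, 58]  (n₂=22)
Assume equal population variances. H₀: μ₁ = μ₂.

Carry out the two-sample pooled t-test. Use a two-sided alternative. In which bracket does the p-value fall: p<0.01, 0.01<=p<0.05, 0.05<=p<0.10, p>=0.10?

p-value bracket: p>=0.10

x̄₁=46.333, s₁=8.756, n₁=6
x̄₂=49.636, s₂=6.608, n₂=22
s_p² = [5·8.756² + 21·6.608²]/26 = 50.0163
SE = √(s_p²·(1/6+1/22)) = 3.2572
t = (46.333−49.636)/3.2572 = -1.0141
df = 26
p-value (two-sided) = 0.31990
→ bracket: p>=0.10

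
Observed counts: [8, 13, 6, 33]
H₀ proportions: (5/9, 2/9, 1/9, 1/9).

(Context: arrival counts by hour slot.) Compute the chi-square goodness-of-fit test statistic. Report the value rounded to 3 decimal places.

test statistic = 123.345

n = 60; E_i = n·p_i = [33.33, 13.33, 6.67, 6.67]
χ² = (8−33.33)²/33.33 + (13−13.33)²/13.33 + (6−6.67)²/6.67 + (33−6.67)²/6.67 = 123.3450
df = 3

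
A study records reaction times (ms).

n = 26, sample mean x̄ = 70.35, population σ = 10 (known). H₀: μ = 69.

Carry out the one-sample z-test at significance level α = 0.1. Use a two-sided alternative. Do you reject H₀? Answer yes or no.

SE = σ/√n = 10/√26 = 1.9612
z = (x̄−μ₀)/SE = (70.35−69)/1.9612 = 0.6884
p-value (two-sided) = 0.49122
At α=0.1: p ≥ α → fail to reject H₀

reject H₀: no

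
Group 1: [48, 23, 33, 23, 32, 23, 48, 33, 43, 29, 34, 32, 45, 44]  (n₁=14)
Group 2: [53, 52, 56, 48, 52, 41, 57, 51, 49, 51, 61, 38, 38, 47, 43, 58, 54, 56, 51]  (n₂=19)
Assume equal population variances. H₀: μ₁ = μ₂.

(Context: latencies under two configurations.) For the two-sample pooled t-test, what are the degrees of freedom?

df = n₁ + n₂ − 2 = 14 + 19 − 2 = 31

degrees of freedom = 31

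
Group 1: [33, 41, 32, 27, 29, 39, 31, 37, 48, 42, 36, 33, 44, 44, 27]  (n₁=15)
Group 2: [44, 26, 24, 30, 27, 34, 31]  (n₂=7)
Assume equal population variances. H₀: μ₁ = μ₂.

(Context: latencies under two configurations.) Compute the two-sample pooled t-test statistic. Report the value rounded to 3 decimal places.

x̄₁=36.200, s₁=6.614, n₁=15
x̄₂=30.857, s₂=6.694, n₂=7
s_p² = [14·6.614² + 6·6.694²]/20 = 44.0629
SE = √(s_p²·(1/15+1/7)) = 3.0385
t = (36.200−30.857)/3.0385 = 1.7584
df = 20

test statistic = 1.758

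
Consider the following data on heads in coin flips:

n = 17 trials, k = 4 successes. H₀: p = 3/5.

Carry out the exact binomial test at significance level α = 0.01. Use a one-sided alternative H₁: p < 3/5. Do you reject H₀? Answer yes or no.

reject H₀: yes

Exact binomial: n=17, k=4, p₀=3/5=0.6000
P(X≤4) from Σ C(n,i)·p₀^i·(1−p₀)^(n−i)
p-value (one-sided, H₁ less) = 0.00252
At α=0.01: p < α → reject H₀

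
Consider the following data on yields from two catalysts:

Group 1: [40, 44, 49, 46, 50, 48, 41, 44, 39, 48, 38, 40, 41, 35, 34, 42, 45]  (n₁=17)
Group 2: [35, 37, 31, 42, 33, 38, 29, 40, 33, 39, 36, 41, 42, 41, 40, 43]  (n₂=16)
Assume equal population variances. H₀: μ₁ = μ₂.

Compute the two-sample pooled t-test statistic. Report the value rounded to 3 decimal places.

test statistic = 3.230

x̄₁=42.588, s₁=4.744, n₁=17
x̄₂=37.500, s₂=4.274, n₂=16
s_p² = [16·4.744² + 15·4.274²]/31 = 20.4554
SE = √(s_p²·(1/17+1/16)) = 1.5753
t = (42.588−37.500)/1.5753 = 3.2299
df = 31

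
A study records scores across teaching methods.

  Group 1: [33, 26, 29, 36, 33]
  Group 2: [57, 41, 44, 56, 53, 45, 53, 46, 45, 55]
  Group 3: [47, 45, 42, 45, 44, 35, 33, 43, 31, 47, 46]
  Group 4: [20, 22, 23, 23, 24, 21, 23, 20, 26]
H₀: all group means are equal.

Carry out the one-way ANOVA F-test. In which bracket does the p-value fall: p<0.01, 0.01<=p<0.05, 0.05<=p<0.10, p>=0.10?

Group means [31.40, 49.50, 41.64, 22.44], grand mean 37.486
SSB = Σnᵢ(x̄ᵢ−x̄)² = 3854.275; SSW = ΣΣ(x−x̄ᵢ)² = 738.468
MSB = 3854.275/3 = 1284.7584; MSW = 738.468/31 = 23.8215
F = MSB/MSW = 53.9326
df = (3, 31)
p-value (upper-tail) = 0.00000
→ bracket: p<0.01

p-value bracket: p<0.01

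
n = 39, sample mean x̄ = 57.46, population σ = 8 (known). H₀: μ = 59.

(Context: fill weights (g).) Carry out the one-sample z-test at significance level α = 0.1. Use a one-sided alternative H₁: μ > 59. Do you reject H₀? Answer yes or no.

SE = σ/√n = 8/√39 = 1.2810
z = (x̄−μ₀)/SE = (57.46−59)/1.2810 = -1.2022
p-value (one-sided, H₁ greater) = 0.88535
At α=0.1: p ≥ α → fail to reject H₀

reject H₀: no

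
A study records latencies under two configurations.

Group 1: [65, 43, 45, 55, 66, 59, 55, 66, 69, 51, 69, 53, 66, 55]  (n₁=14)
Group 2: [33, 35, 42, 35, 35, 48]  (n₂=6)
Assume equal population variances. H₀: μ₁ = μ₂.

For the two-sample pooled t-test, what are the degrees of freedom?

degrees of freedom = 18

df = n₁ + n₂ − 2 = 14 + 6 − 2 = 18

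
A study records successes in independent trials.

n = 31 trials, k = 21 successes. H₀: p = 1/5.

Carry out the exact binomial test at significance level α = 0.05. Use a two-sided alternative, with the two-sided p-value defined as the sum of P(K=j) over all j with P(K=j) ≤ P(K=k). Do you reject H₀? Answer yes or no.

reject H₀: yes

Exact binomial: n=31, k=21, p₀=1/5=0.2000
P(X=j) = C(n,j)·p₀^j·(1−p₀)^(n−j); p = Σ P(X=j) over j with P(X=j) ≤ P(X=21)
p-value (two-sided) = 0.00000
At α=0.05: p < α → reject H₀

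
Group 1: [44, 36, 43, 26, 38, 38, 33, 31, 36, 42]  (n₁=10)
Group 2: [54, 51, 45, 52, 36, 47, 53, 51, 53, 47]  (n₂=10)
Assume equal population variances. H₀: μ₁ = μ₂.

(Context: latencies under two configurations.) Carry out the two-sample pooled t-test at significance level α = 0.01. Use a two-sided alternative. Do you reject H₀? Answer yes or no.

reject H₀: yes

x̄₁=36.700, s₁=5.638, n₁=10
x̄₂=48.900, s₂=5.446, n₂=10
s_p² = [9·5.638² + 9·5.446²]/18 = 30.7222
SE = √(s_p²·(1/10+1/10)) = 2.4788
t = (36.700−48.900)/2.4788 = -4.9217
df = 18
p-value (two-sided) = 0.00011
At α=0.01: p < α → reject H₀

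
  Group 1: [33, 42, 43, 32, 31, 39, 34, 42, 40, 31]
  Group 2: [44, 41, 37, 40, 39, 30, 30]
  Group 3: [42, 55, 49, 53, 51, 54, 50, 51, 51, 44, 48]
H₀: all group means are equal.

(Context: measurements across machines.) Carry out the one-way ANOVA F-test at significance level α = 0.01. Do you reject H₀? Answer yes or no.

Group means [36.70, 37.29, 49.82], grand mean 42.000
SSB = Σnᵢ(x̄ᵢ−x̄)² = 1108.835; SSW = ΣΣ(x−x̄ᵢ)² = 553.165
MSB = 1108.835/2 = 554.4175; MSW = 553.165/25 = 22.1266
F = MSB/MSW = 25.0566
df = (2, 25)
p-value (upper-tail) = 0.00000
At α=0.01: p < α → reject H₀

reject H₀: yes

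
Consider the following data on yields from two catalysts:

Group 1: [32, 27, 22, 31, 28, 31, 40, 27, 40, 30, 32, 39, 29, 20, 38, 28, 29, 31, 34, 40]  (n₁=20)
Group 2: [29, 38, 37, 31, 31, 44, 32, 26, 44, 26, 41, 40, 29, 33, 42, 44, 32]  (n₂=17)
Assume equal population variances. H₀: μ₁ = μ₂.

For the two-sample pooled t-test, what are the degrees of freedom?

df = n₁ + n₂ − 2 = 20 + 17 − 2 = 35

degrees of freedom = 35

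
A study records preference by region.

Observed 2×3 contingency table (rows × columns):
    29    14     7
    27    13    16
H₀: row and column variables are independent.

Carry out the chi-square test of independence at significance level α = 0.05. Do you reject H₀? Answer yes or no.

Row totals [50, 56], col totals [56, 27, 23], n=106
χ² = (29−26.42)²/26.42 + (14−12.74)²/12.74 + (7−10.85)²/10.85 + (27−29.58)²/29.58 + (13−14.26)²/14.26 + (16−12.15)²/12.15 = 3.3012
df = 2
p-value (upper-tail) = 0.19194
At α=0.05: p ≥ α → fail to reject H₀

reject H₀: no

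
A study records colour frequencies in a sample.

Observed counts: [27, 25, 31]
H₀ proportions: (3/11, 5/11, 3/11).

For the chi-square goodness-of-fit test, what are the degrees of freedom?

df = k − 1 = 3 − 1 = 2

degrees of freedom = 2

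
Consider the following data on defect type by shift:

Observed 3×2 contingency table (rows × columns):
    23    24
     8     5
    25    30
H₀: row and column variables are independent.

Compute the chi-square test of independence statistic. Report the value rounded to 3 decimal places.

test statistic = 1.091

Row totals [47, 13, 55], col totals [56, 59], n=115
χ² = (23−22.89)²/22.89 + (24−24.11)²/24.11 + (8−6.33)²/6.33 + (5−6.67)²/6.67 + (25−26.78)²/26.78 + (30−28.22)²/28.22 = 1.0906
df = 2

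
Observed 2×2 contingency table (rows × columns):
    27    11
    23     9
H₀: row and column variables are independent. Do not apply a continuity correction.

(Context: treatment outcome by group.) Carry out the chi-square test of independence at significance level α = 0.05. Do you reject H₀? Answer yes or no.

Row totals [38, 32], col totals [50, 20], n=70
χ² = (27−27.14)²/27.14 + (11−10.86)²/10.86 + (23−22.86)²/22.86 + (9−9.14)²/9.14 = 0.0058
df = 1
p-value (upper-tail) = 0.93952
At α=0.05: p ≥ α → fail to reject H₀

reject H₀: no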